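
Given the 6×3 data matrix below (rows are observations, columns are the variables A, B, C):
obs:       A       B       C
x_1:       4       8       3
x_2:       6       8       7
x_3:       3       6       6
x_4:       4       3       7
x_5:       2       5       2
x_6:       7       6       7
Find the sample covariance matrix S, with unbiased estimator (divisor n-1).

Step 1 — column means:
  mean(A) = (4 + 6 + 3 + 4 + 2 + 7) / 6 = 26/6 = 4.3333
  mean(B) = (8 + 8 + 6 + 3 + 5 + 6) / 6 = 36/6 = 6
  mean(C) = (3 + 7 + 6 + 7 + 2 + 7) / 6 = 32/6 = 5.3333

Step 2 — sample covariance S[i,j] = (1/(n-1)) · Σ_k (x_{k,i} - mean_i) · (x_{k,j} - mean_j), with n-1 = 5.
  S[A,A] = ((-0.3333)·(-0.3333) + (1.6667)·(1.6667) + (-1.3333)·(-1.3333) + (-0.3333)·(-0.3333) + (-2.3333)·(-2.3333) + (2.6667)·(2.6667)) / 5 = 17.3333/5 = 3.4667
  S[A,B] = ((-0.3333)·(2) + (1.6667)·(2) + (-1.3333)·(0) + (-0.3333)·(-3) + (-2.3333)·(-1) + (2.6667)·(0)) / 5 = 6/5 = 1.2
  S[A,C] = ((-0.3333)·(-2.3333) + (1.6667)·(1.6667) + (-1.3333)·(0.6667) + (-0.3333)·(1.6667) + (-2.3333)·(-3.3333) + (2.6667)·(1.6667)) / 5 = 14.3333/5 = 2.8667
  S[B,B] = ((2)·(2) + (2)·(2) + (0)·(0) + (-3)·(-3) + (-1)·(-1) + (0)·(0)) / 5 = 18/5 = 3.6
  S[B,C] = ((2)·(-2.3333) + (2)·(1.6667) + (0)·(0.6667) + (-3)·(1.6667) + (-1)·(-3.3333) + (0)·(1.6667)) / 5 = -3/5 = -0.6
  S[C,C] = ((-2.3333)·(-2.3333) + (1.6667)·(1.6667) + (0.6667)·(0.6667) + (1.6667)·(1.6667) + (-3.3333)·(-3.3333) + (1.6667)·(1.6667)) / 5 = 25.3333/5 = 5.0667

S is symmetric (S[j,i] = S[i,j]). Assembling:

S = [[3.4667, 1.2, 2.8667],
 [1.2, 3.6, -0.6],
 [2.8667, -0.6, 5.0667]]


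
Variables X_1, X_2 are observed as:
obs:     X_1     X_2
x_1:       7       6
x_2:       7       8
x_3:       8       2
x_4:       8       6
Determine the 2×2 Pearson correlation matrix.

Step 1 — column means:
  mean(X_1) = (7 + 7 + 8 + 8) / 4 = 30/4 = 7.5
  mean(X_2) = (6 + 8 + 2 + 6) / 4 = 22/4 = 5.5

Step 2 — sample variances and covariances s[i,j] = (1/(n-1)) · Σ_k (x_{k,i} - mean_i) · (x_{k,j} - mean_j), with n-1 = 3:
  s[X_1,X_1] = ((-0.5)·(-0.5) + (-0.5)·(-0.5) + (0.5)·(0.5) + (0.5)·(0.5)) / 3 = 1/3 = 0.3333
  s[X_1,X_2] = ((-0.5)·(0.5) + (-0.5)·(2.5) + (0.5)·(-3.5) + (0.5)·(0.5)) / 3 = -3/3 = -1
  s[X_2,X_2] = ((0.5)·(0.5) + (2.5)·(2.5) + (-3.5)·(-3.5) + (0.5)·(0.5)) / 3 = 19/3 = 6.3333
  Sample standard deviations s_i = √(s[i,i]):
  s(X_1) = √(0.3333) = 0.5774
  s(X_2) = √(6.3333) = 2.5166

Step 3 — r_{ij} = s_{ij} / (s_i · s_j):
  r[X_1,X_1] = 1 (diagonal).
  r[X_1,X_2] = -1 / (0.5774 · 2.5166) = -1 / 1.453 = -0.6882
  r[X_2,X_2] = 1 (diagonal).

R is symmetric with unit diagonal. Assembling:

R = [[1, -0.6882],
 [-0.6882, 1]]


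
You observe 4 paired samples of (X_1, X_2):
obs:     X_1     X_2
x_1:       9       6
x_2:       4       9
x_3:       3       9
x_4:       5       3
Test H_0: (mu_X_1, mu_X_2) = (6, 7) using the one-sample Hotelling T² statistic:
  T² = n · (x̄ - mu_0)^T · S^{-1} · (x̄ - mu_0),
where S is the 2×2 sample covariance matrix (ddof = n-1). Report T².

Step 1 — sample mean vector:
  mean(X_1) = (9 + 4 + 3 + 5) / 4 = 21/4 = 5.25
  mean(X_2) = (6 + 9 + 9 + 3) / 4 = 27/4 = 6.75
  x̄ = (5.25, 6.75),  deviation x̄ - mu_0 = (5.25, 6.75) - (6, 7) = (-0.75, -0.25).

Step 2 — sample covariance matrix, S[i,j] = (1/(n-1)) · Σ_k (x_{k,i} - mean_i) · (x_{k,j} - mean_j), divisor n-1 = 3:
  S[X_1,X_1] = ((3.75)·(3.75) + (-1.25)·(-1.25) + (-2.25)·(-2.25) + (-0.25)·(-0.25)) / 3 = 20.75/3 = 6.9167
  S[X_1,X_2] = ((3.75)·(-0.75) + (-1.25)·(2.25) + (-2.25)·(2.25) + (-0.25)·(-3.75)) / 3 = -9.75/3 = -3.25
  S[X_2,X_2] = ((-0.75)·(-0.75) + (2.25)·(2.25) + (2.25)·(2.25) + (-3.75)·(-3.75)) / 3 = 24.75/3 = 8.25
  S = [[6.9167, -3.25],
 [-3.25, 8.25]].

Step 3 — invert S. det(S) = 6.9167·8.25 - (-3.25)² = 46.5.
  S^{-1} = (1/det) · [[d, -b], [-b, a]] = [[0.1774, 0.0699],
 [0.0699, 0.1487]].

Step 4 — quadratic form (x̄ - mu_0)^T · S^{-1} · (x̄ - mu_0):
  S^{-1} · (x̄ - mu_0) = (-0.1505, -0.0896),
  (x̄ - mu_0)^T · [...] = (-0.75)·(-0.1505) + (-0.25)·(-0.0896) = 0.1353.

Step 5 — scale by n: T² = 4 · 0.1353 = 0.5412.

T² ≈ 0.5412


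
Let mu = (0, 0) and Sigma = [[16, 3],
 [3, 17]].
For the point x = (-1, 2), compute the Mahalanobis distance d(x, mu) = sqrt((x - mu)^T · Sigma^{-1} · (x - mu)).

Step 1 — centre the observation: (x - mu) = (-1, 2).

Step 2 — invert Sigma. det(Sigma) = 16·17 - (3)² = 263.
  Sigma^{-1} = (1/det) · [[d, -b], [-b, a]] = [[0.0646, -0.0114],
 [-0.0114, 0.0608]].

Step 3 — form the quadratic (x - mu)^T · Sigma^{-1} · (x - mu):
  Sigma^{-1} · (x - mu) = (-0.0875, 0.1331).
  (x - mu)^T · [Sigma^{-1} · (x - mu)] = (-1)·(-0.0875) + (2)·(0.1331) = 0.3536.

Step 4 — take square root: d = √(0.3536) ≈ 0.5947.

d(x, mu) = √(0.3536) ≈ 0.5947


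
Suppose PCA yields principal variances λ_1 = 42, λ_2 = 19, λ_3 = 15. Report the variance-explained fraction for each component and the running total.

Step 1 — total variance = trace(Sigma) = Σ λ_i = 42 + 19 + 15 = 76.

Step 2 — fraction explained by component i = λ_i / Σ λ:
  PC1: 42/76 = 0.5526
  PC2: 19/76 = 0.25
  PC3: 15/76 = 0.1974

Step 3 — cumulative fraction after k components = (λ_1 + ... + λ_k) / Σ λ:
  k = 1: 42/76 = 0.5526
  k = 2: (42 + 19)/76 = 61/76 = 0.8026
  k = 3: (42 + 19 + 15)/76 = 76/76 = 1

Summary (fraction, with percent):

explained: PC1 0.5526 (55.26%), PC2 0.25 (25%), PC3 0.1974 (19.74%);  cumulative: 0.5526, 0.8026, 1


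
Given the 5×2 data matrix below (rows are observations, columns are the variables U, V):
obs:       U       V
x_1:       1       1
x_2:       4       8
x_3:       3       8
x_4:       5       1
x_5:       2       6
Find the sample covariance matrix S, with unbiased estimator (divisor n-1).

Step 1 — column means:
  mean(U) = (1 + 4 + 3 + 5 + 2) / 5 = 15/5 = 3
  mean(V) = (1 + 8 + 8 + 1 + 6) / 5 = 24/5 = 4.8

Step 2 — sample covariance S[i,j] = (1/(n-1)) · Σ_k (x_{k,i} - mean_i) · (x_{k,j} - mean_j), with n-1 = 4.
  S[U,U] = ((-2)·(-2) + (1)·(1) + (0)·(0) + (2)·(2) + (-1)·(-1)) / 4 = 10/4 = 2.5
  S[U,V] = ((-2)·(-3.8) + (1)·(3.2) + (0)·(3.2) + (2)·(-3.8) + (-1)·(1.2)) / 4 = 2/4 = 0.5
  S[V,V] = ((-3.8)·(-3.8) + (3.2)·(3.2) + (3.2)·(3.2) + (-3.8)·(-3.8) + (1.2)·(1.2)) / 4 = 50.8/4 = 12.7

S is symmetric (S[j,i] = S[i,j]). Assembling:

S = [[2.5, 0.5],
 [0.5, 12.7]]


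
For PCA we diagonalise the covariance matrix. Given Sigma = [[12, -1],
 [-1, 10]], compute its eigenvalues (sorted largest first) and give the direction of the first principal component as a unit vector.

Step 1 — characteristic polynomial of 2×2 Sigma:
  det(Sigma - λI) = λ² - trace · λ + det = 0.
  trace = 12 + 10 = 22, det = 12·10 - (-1)² = 119.
Step 2 — discriminant:
  Δ = trace² - 4·det = 484 - 476 = 8.
Step 3 — eigenvalues:
  λ = (trace ± √Δ)/2 = (22 ± 2.8284)/2,
  λ_1 = 12.4142,  λ_2 = 9.5858.

Step 4 — unit eigenvector for λ_1: solve (Sigma - λ_1 I)v = 0. First row:
  (12 - 12.4142)·v_x + (-1)·v_y = 0, i.e. (-0.4142)·v_x + (-1)·v_y = 0,
  so v ∝ (b, λ_1 - a) = (-1, 0.4142); multiply by -1 so the first entry is positive: u = (1, -0.4142).
  ||u|| = √((1)² + (-0.4142)²) = √(1.1716) ≈ 1.0824,
  v_1 = u/||u|| ≈ (0.9239, -0.3827) (||v_1|| = 1).

λ_1 = 12.4142,  λ_2 = 9.5858;  v_1 ≈ (0.9239, -0.3827)


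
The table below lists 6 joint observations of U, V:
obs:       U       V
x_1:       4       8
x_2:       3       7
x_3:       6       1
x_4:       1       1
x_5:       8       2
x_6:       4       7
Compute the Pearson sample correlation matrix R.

Step 1 — column means:
  mean(U) = (4 + 3 + 6 + 1 + 8 + 4) / 6 = 26/6 = 4.3333
  mean(V) = (8 + 7 + 1 + 1 + 2 + 7) / 6 = 26/6 = 4.3333

Step 2 — sample variances and covariances s[i,j] = (1/(n-1)) · Σ_k (x_{k,i} - mean_i) · (x_{k,j} - mean_j), with n-1 = 5:
  s[U,U] = ((-0.3333)·(-0.3333) + (-1.3333)·(-1.3333) + (1.6667)·(1.6667) + (-3.3333)·(-3.3333) + (3.6667)·(3.6667) + (-0.3333)·(-0.3333)) / 5 = 29.3333/5 = 5.8667
  s[U,V] = ((-0.3333)·(3.6667) + (-1.3333)·(2.6667) + (1.6667)·(-3.3333) + (-3.3333)·(-3.3333) + (3.6667)·(-2.3333) + (-0.3333)·(2.6667)) / 5 = -8.6667/5 = -1.7333
  s[V,V] = ((3.6667)·(3.6667) + (2.6667)·(2.6667) + (-3.3333)·(-3.3333) + (-3.3333)·(-3.3333) + (-2.3333)·(-2.3333) + (2.6667)·(2.6667)) / 5 = 55.3333/5 = 11.0667
  Sample standard deviations s_i = √(s[i,i]):
  s(U) = √(5.8667) = 2.4221
  s(V) = √(11.0667) = 3.3267

Step 3 — r_{ij} = s_{ij} / (s_i · s_j):
  r[U,U] = 1 (diagonal).
  r[U,V] = -1.7333 / (2.4221 · 3.3267) = -1.7333 / 8.0576 = -0.2151
  r[V,V] = 1 (diagonal).

R is symmetric with unit diagonal. Assembling:

R = [[1, -0.2151],
 [-0.2151, 1]]


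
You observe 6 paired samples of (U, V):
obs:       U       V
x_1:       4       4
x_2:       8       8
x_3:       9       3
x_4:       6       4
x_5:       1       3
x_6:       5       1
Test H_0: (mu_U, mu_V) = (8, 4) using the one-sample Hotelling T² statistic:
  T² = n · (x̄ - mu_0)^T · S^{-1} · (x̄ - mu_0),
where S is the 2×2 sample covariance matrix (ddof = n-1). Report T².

Step 1 — sample mean vector:
  mean(U) = (4 + 8 + 9 + 6 + 1 + 5) / 6 = 33/6 = 5.5
  mean(V) = (4 + 8 + 3 + 4 + 3 + 1) / 6 = 23/6 = 3.8333
  x̄ = (5.5, 3.8333),  deviation x̄ - mu_0 = (5.5, 3.8333) - (8, 4) = (-2.5, -0.1667).

Step 2 — sample covariance matrix, S[i,j] = (1/(n-1)) · Σ_k (x_{k,i} - mean_i) · (x_{k,j} - mean_j), divisor n-1 = 5:
  S[U,U] = ((-1.5)·(-1.5) + (2.5)·(2.5) + (3.5)·(3.5) + (0.5)·(0.5) + (-4.5)·(-4.5) + (-0.5)·(-0.5)) / 5 = 41.5/5 = 8.3
  S[U,V] = ((-1.5)·(0.1667) + (2.5)·(4.1667) + (3.5)·(-0.8333) + (0.5)·(0.1667) + (-4.5)·(-0.8333) + (-0.5)·(-2.8333)) / 5 = 12.5/5 = 2.5
  S[V,V] = ((0.1667)·(0.1667) + (4.1667)·(4.1667) + (-0.8333)·(-0.8333) + (0.1667)·(0.1667) + (-0.8333)·(-0.8333) + (-2.8333)·(-2.8333)) / 5 = 26.8333/5 = 5.3667
  S = [[8.3, 2.5],
 [2.5, 5.3667]].

Step 3 — invert S. det(S) = 8.3·5.3667 - (2.5)² = 38.2933.
  S^{-1} = (1/det) · [[d, -b], [-b, a]] = [[0.1401, -0.0653],
 [-0.0653, 0.2167]].

Step 4 — quadratic form (x̄ - mu_0)^T · S^{-1} · (x̄ - mu_0):
  S^{-1} · (x̄ - mu_0) = (-0.3395, 0.1271),
  (x̄ - mu_0)^T · [...] = (-2.5)·(-0.3395) + (-0.1667)·(0.1271) = 0.8275.

Step 5 — scale by n: T² = 6 · 0.8275 = 4.9652.

T² ≈ 4.9652


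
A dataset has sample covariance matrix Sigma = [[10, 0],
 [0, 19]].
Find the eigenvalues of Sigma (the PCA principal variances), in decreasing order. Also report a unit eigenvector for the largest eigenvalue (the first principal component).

Step 1 — characteristic polynomial of 2×2 Sigma:
  det(Sigma - λI) = λ² - trace · λ + det = 0.
  trace = 10 + 19 = 29, det = 10·19 - (0)² = 190.
Step 2 — discriminant:
  Δ = trace² - 4·det = 841 - 760 = 81.
Step 3 — eigenvalues:
  λ = (trace ± √Δ)/2 = (29 ± 9)/2,
  λ_1 = 19,  λ_2 = 10.

Step 4 — unit eigenvector for λ_1: Sigma is diagonal, so its eigenvectors are the coordinate axes. λ_1 = 19 is the diagonal entry on the second coordinate axis, hence
  v_1 = (0, 1) (||v_1|| = 1).

λ_1 = 19,  λ_2 = 10;  v_1 ≈ (0, 1)


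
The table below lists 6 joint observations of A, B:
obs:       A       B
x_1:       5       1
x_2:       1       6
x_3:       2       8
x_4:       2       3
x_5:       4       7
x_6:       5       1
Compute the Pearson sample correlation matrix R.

Step 1 — column means:
  mean(A) = (5 + 1 + 2 + 2 + 4 + 5) / 6 = 19/6 = 3.1667
  mean(B) = (1 + 6 + 8 + 3 + 7 + 1) / 6 = 26/6 = 4.3333

Step 2 — sample variances and covariances s[i,j] = (1/(n-1)) · Σ_k (x_{k,i} - mean_i) · (x_{k,j} - mean_j), with n-1 = 5:
  s[A,A] = ((1.8333)·(1.8333) + (-2.1667)·(-2.1667) + (-1.1667)·(-1.1667) + (-1.1667)·(-1.1667) + (0.8333)·(0.8333) + (1.8333)·(1.8333)) / 5 = 14.8333/5 = 2.9667
  s[A,B] = ((1.8333)·(-3.3333) + (-2.1667)·(1.6667) + (-1.1667)·(3.6667) + (-1.1667)·(-1.3333) + (0.8333)·(2.6667) + (1.8333)·(-3.3333)) / 5 = -16.3333/5 = -3.2667
  s[B,B] = ((-3.3333)·(-3.3333) + (1.6667)·(1.6667) + (3.6667)·(3.6667) + (-1.3333)·(-1.3333) + (2.6667)·(2.6667) + (-3.3333)·(-3.3333)) / 5 = 47.3333/5 = 9.4667
  Sample standard deviations s_i = √(s[i,i]):
  s(A) = √(2.9667) = 1.7224
  s(B) = √(9.4667) = 3.0768

Step 3 — r_{ij} = s_{ij} / (s_i · s_j):
  r[A,A] = 1 (diagonal).
  r[A,B] = -3.2667 / (1.7224 · 3.0768) = -3.2667 / 5.2995 = -0.6164
  r[B,B] = 1 (diagonal).

R is symmetric with unit diagonal. Assembling:

R = [[1, -0.6164],
 [-0.6164, 1]]


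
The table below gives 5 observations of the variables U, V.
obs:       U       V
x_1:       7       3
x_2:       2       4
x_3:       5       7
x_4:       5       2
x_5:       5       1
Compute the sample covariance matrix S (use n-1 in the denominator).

Step 1 — column means:
  mean(U) = (7 + 2 + 5 + 5 + 5) / 5 = 24/5 = 4.8
  mean(V) = (3 + 4 + 7 + 2 + 1) / 5 = 17/5 = 3.4

Step 2 — sample covariance S[i,j] = (1/(n-1)) · Σ_k (x_{k,i} - mean_i) · (x_{k,j} - mean_j), with n-1 = 4.
  S[U,U] = ((2.2)·(2.2) + (-2.8)·(-2.8) + (0.2)·(0.2) + (0.2)·(0.2) + (0.2)·(0.2)) / 4 = 12.8/4 = 3.2
  S[U,V] = ((2.2)·(-0.4) + (-2.8)·(0.6) + (0.2)·(3.6) + (0.2)·(-1.4) + (0.2)·(-2.4)) / 4 = -2.6/4 = -0.65
  S[V,V] = ((-0.4)·(-0.4) + (0.6)·(0.6) + (3.6)·(3.6) + (-1.4)·(-1.4) + (-2.4)·(-2.4)) / 4 = 21.2/4 = 5.3

S is symmetric (S[j,i] = S[i,j]). Assembling:

S = [[3.2, -0.65],
 [-0.65, 5.3]]


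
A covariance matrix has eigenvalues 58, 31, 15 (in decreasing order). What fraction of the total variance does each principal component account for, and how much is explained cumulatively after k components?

Step 1 — total variance = trace(Sigma) = Σ λ_i = 58 + 31 + 15 = 104.

Step 2 — fraction explained by component i = λ_i / Σ λ:
  PC1: 58/104 = 0.5577
  PC2: 31/104 = 0.2981
  PC3: 15/104 = 0.1442

Step 3 — cumulative fraction after k components = (λ_1 + ... + λ_k) / Σ λ:
  k = 1: 58/104 = 0.5577
  k = 2: (58 + 31)/104 = 89/104 = 0.8558
  k = 3: (58 + 31 + 15)/104 = 104/104 = 1

Summary (fraction, with percent):

explained: PC1 0.5577 (55.77%), PC2 0.2981 (29.81%), PC3 0.1442 (14.42%);  cumulative: 0.5577, 0.8558, 1


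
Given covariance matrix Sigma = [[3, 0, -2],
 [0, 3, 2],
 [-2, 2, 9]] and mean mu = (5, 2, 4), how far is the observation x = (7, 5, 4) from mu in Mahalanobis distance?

Step 1 — centre the observation: (x - mu) = (2, 3, 0).

Step 2 — invert Sigma (cofactor / det for 3×3, or solve directly):
  Sigma^{-1} = [[0.4035, -0.0702, 0.1053],
 [-0.0702, 0.4035, -0.1053],
 [0.1053, -0.1053, 0.1579]].

Step 3 — form the quadratic (x - mu)^T · Sigma^{-1} · (x - mu):
  Sigma^{-1} · (x - mu) = (0.5965, 1.0702, -0.1053).
  (x - mu)^T · [Sigma^{-1} · (x - mu)] = (2)·(0.5965) + (3)·(1.0702) + (0)·(-0.1053) = 4.4035.

Step 4 — take square root: d = √(4.4035) ≈ 2.0985.

d(x, mu) = √(4.4035) ≈ 2.0985


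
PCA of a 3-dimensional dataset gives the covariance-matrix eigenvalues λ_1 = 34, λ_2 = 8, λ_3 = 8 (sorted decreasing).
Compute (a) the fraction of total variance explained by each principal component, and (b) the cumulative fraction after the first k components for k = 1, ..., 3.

Step 1 — total variance = trace(Sigma) = Σ λ_i = 34 + 8 + 8 = 50.

Step 2 — fraction explained by component i = λ_i / Σ λ:
  PC1: 34/50 = 0.68
  PC2: 8/50 = 0.16
  PC3: 8/50 = 0.16

Step 3 — cumulative fraction after k components = (λ_1 + ... + λ_k) / Σ λ:
  k = 1: 34/50 = 0.68
  k = 2: (34 + 8)/50 = 42/50 = 0.84
  k = 3: (34 + 8 + 8)/50 = 50/50 = 1

Summary (fraction, with percent):

explained: PC1 0.68 (68%), PC2 0.16 (16%), PC3 0.16 (16%);  cumulative: 0.68, 0.84, 1


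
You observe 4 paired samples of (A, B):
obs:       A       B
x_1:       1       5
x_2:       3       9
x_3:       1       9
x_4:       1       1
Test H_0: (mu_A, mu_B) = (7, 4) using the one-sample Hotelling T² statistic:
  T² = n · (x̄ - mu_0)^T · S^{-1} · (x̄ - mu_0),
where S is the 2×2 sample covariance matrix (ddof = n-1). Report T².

Step 1 — sample mean vector:
  mean(A) = (1 + 3 + 1 + 1) / 4 = 6/4 = 1.5
  mean(B) = (5 + 9 + 9 + 1) / 4 = 24/4 = 6
  x̄ = (1.5, 6),  deviation x̄ - mu_0 = (1.5, 6) - (7, 4) = (-5.5, 2).

Step 2 — sample covariance matrix, S[i,j] = (1/(n-1)) · Σ_k (x_{k,i} - mean_i) · (x_{k,j} - mean_j), divisor n-1 = 3:
  S[A,A] = ((-0.5)·(-0.5) + (1.5)·(1.5) + (-0.5)·(-0.5) + (-0.5)·(-0.5)) / 3 = 3/3 = 1
  S[A,B] = ((-0.5)·(-1) + (1.5)·(3) + (-0.5)·(3) + (-0.5)·(-5)) / 3 = 6/3 = 2
  S[B,B] = ((-1)·(-1) + (3)·(3) + (3)·(3) + (-5)·(-5)) / 3 = 44/3 = 14.6667
  S = [[1, 2],
 [2, 14.6667]].

Step 3 — invert S. det(S) = 1·14.6667 - (2)² = 10.6667.
  S^{-1} = (1/det) · [[d, -b], [-b, a]] = [[1.375, -0.1875],
 [-0.1875, 0.0938]].

Step 4 — quadratic form (x̄ - mu_0)^T · S^{-1} · (x̄ - mu_0):
  S^{-1} · (x̄ - mu_0) = (-7.9375, 1.2188),
  (x̄ - mu_0)^T · [...] = (-5.5)·(-7.9375) + (2)·(1.2188) = 46.0938.

Step 5 — scale by n: T² = 4 · 46.0938 = 184.375.

T² ≈ 184.375


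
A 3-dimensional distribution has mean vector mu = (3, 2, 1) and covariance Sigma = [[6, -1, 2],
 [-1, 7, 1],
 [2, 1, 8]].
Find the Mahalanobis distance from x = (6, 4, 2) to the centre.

Step 1 — centre the observation: (x - mu) = (3, 2, 1).

Step 2 — invert Sigma (cofactor / det for 3×3, or solve directly):
  Sigma^{-1} = [[0.1897, 0.0345, -0.0517],
 [0.0345, 0.1517, -0.0276],
 [-0.0517, -0.0276, 0.1414]].

Step 3 — form the quadratic (x - mu)^T · Sigma^{-1} · (x - mu):
  Sigma^{-1} · (x - mu) = (0.5862, 0.3793, -0.069).
  (x - mu)^T · [Sigma^{-1} · (x - mu)] = (3)·(0.5862) + (2)·(0.3793) + (1)·(-0.069) = 2.4483.

Step 4 — take square root: d = √(2.4483) ≈ 1.5647.

d(x, mu) = √(2.4483) ≈ 1.5647


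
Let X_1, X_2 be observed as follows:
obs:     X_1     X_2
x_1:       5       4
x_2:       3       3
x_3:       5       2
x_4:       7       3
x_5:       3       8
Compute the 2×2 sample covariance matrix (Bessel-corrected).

Step 1 — column means:
  mean(X_1) = (5 + 3 + 5 + 7 + 3) / 5 = 23/5 = 4.6
  mean(X_2) = (4 + 3 + 2 + 3 + 8) / 5 = 20/5 = 4

Step 2 — sample covariance S[i,j] = (1/(n-1)) · Σ_k (x_{k,i} - mean_i) · (x_{k,j} - mean_j), with n-1 = 4.
  S[X_1,X_1] = ((0.4)·(0.4) + (-1.6)·(-1.6) + (0.4)·(0.4) + (2.4)·(2.4) + (-1.6)·(-1.6)) / 4 = 11.2/4 = 2.8
  S[X_1,X_2] = ((0.4)·(0) + (-1.6)·(-1) + (0.4)·(-2) + (2.4)·(-1) + (-1.6)·(4)) / 4 = -8/4 = -2
  S[X_2,X_2] = ((0)·(0) + (-1)·(-1) + (-2)·(-2) + (-1)·(-1) + (4)·(4)) / 4 = 22/4 = 5.5

S is symmetric (S[j,i] = S[i,j]). Assembling:

S = [[2.8, -2],
 [-2, 5.5]]


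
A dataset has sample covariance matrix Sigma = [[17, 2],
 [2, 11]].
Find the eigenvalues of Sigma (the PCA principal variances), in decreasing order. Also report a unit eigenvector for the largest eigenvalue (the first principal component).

Step 1 — characteristic polynomial of 2×2 Sigma:
  det(Sigma - λI) = λ² - trace · λ + det = 0.
  trace = 17 + 11 = 28, det = 17·11 - (2)² = 183.
Step 2 — discriminant:
  Δ = trace² - 4·det = 784 - 732 = 52.
Step 3 — eigenvalues:
  λ = (trace ± √Δ)/2 = (28 ± 7.2111)/2,
  λ_1 = 17.6056,  λ_2 = 10.3944.

Step 4 — unit eigenvector for λ_1: solve (Sigma - λ_1 I)v = 0. First row:
  (17 - 17.6056)·v_x + (2)·v_y = 0, i.e. (-0.6056)·v_x + (2)·v_y = 0,
  so v ∝ (b, λ_1 - a) = (2, 0.6056) = u.
  ||u|| = √((2)² + (0.6056)²) = √(4.3667) ≈ 2.0897,
  v_1 = u/||u|| ≈ (0.9571, 0.2898) (||v_1|| = 1).

λ_1 = 17.6056,  λ_2 = 10.3944;  v_1 ≈ (0.9571, 0.2898)


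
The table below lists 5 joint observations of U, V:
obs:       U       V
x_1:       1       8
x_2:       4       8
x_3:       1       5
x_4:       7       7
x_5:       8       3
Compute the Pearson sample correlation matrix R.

Step 1 — column means:
  mean(U) = (1 + 4 + 1 + 7 + 8) / 5 = 21/5 = 4.2
  mean(V) = (8 + 8 + 5 + 7 + 3) / 5 = 31/5 = 6.2

Step 2 — sample variances and covariances s[i,j] = (1/(n-1)) · Σ_k (x_{k,i} - mean_i) · (x_{k,j} - mean_j), with n-1 = 4:
  s[U,U] = ((-3.2)·(-3.2) + (-0.2)·(-0.2) + (-3.2)·(-3.2) + (2.8)·(2.8) + (3.8)·(3.8)) / 4 = 42.8/4 = 10.7
  s[U,V] = ((-3.2)·(1.8) + (-0.2)·(1.8) + (-3.2)·(-1.2) + (2.8)·(0.8) + (3.8)·(-3.2)) / 4 = -12.2/4 = -3.05
  s[V,V] = ((1.8)·(1.8) + (1.8)·(1.8) + (-1.2)·(-1.2) + (0.8)·(0.8) + (-3.2)·(-3.2)) / 4 = 18.8/4 = 4.7
  Sample standard deviations s_i = √(s[i,i]):
  s(U) = √(10.7) = 3.2711
  s(V) = √(4.7) = 2.1679

Step 3 — r_{ij} = s_{ij} / (s_i · s_j):
  r[U,U] = 1 (diagonal).
  r[U,V] = -3.05 / (3.2711 · 2.1679) = -3.05 / 7.0915 = -0.4301
  r[V,V] = 1 (diagonal).

R is symmetric with unit diagonal. Assembling:

R = [[1, -0.4301],
 [-0.4301, 1]]


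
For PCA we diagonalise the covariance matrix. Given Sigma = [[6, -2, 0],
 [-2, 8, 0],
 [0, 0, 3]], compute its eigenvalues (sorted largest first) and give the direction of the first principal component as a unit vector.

Step 1 — characteristic polynomial p(λ) = det(λI - Sigma) = λ³ - tr·λ² + c_1·λ - det, where tr = trace, c_1 = sum of the principal 2×2 minors, det = det(Sigma):
  tr = 6 + 8 + 3 = 17,
  c_1 = (6·8 - (-2)²) + (6·3 - (0)²) + (8·3 - (0)²) = 44 + 18 + 24 = 86,
  det = 6·(8·3 - (0)²) - (-2)·((-2)·3 - (0)·(0)) + (0)·((-2)·(0) - 8·(0)) = 6·(24) - (-2)·(-6) + (0)·(0) = 132.
  So p(λ) = λ³ - 17λ² + 86λ - 132.
Step 2 — look for an integer root (rational root theorem: any rational root is an integer divisor of 132). Testing λ = 3:
  p(3) = 27 - 153 + 258 - 132 = 0  ✓
  Dividing out (λ - 3): p(λ) = (λ - 3)(λ² - 14λ + 44).
Step 3 — remaining eigenvalues from the quadratic λ² - 14λ + 44 = 0:
  Δ = 14² - 4·44 = 196 - 176 = 20,  λ = (14 ± √20)/2 = (14 ± 4.4721)/2 ≈ 9.2361 or 4.7639.
  Sorted: λ_1 = 9.2361,  λ_2 = 4.7639,  λ_3 = 3  (check: sum = 17 = tr ✓).

Step 4 — unit eigenvector for λ_1 ≈ 9.2361: v spans the null space of (Sigma - λ_1 I), whose rows are
  r_1 = (-3.2361, -2, 0),  r_2 = (-2, -1.2361, 0),  r_3 = (0, 0, -6.2361).
  v is orthogonal to every row, so take v ∝ r_1 × r_3 = ((-2)·(-6.2361) - (0)·(0), (0)·(0) - (-3.2361)·(-6.2361), (-3.2361)·(0) - (-2)·(0)) ≈ (12.4721, -20.1803, 0).
  Let u = (12.4721, -20.1803, 0).
  ||u|| = √((12.4721)² + (-20.1803)² + (0)²) = √(562.8003) ≈ 23.7234,  v_1 = u/||u|| ≈ (0.5257, -0.8507, 0) (||v_1|| = 1).

λ_1 = 9.2361,  λ_2 = 4.7639,  λ_3 = 3;  v_1 ≈ (0.5257, -0.8507, 0)


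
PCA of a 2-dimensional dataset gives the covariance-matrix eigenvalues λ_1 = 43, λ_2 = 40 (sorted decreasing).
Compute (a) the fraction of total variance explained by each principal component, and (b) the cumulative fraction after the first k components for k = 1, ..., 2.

Step 1 — total variance = trace(Sigma) = Σ λ_i = 43 + 40 = 83.

Step 2 — fraction explained by component i = λ_i / Σ λ:
  PC1: 43/83 = 0.5181
  PC2: 40/83 = 0.4819

Step 3 — cumulative fraction after k components = (λ_1 + ... + λ_k) / Σ λ:
  k = 1: 43/83 = 0.5181
  k = 2: (43 + 40)/83 = 83/83 = 1

Summary (fraction, with percent):

explained: PC1 0.5181 (51.81%), PC2 0.4819 (48.19%);  cumulative: 0.5181, 1


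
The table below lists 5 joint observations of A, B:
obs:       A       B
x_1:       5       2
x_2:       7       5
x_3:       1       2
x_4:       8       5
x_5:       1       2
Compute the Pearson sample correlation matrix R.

Step 1 — column means:
  mean(A) = (5 + 7 + 1 + 8 + 1) / 5 = 22/5 = 4.4
  mean(B) = (2 + 5 + 2 + 5 + 2) / 5 = 16/5 = 3.2

Step 2 — sample variances and covariances s[i,j] = (1/(n-1)) · Σ_k (x_{k,i} - mean_i) · (x_{k,j} - mean_j), with n-1 = 4:
  s[A,A] = ((0.6)·(0.6) + (2.6)·(2.6) + (-3.4)·(-3.4) + (3.6)·(3.6) + (-3.4)·(-3.4)) / 4 = 43.2/4 = 10.8
  s[A,B] = ((0.6)·(-1.2) + (2.6)·(1.8) + (-3.4)·(-1.2) + (3.6)·(1.8) + (-3.4)·(-1.2)) / 4 = 18.6/4 = 4.65
  s[B,B] = ((-1.2)·(-1.2) + (1.8)·(1.8) + (-1.2)·(-1.2) + (1.8)·(1.8) + (-1.2)·(-1.2)) / 4 = 10.8/4 = 2.7
  Sample standard deviations s_i = √(s[i,i]):
  s(A) = √(10.8) = 3.2863
  s(B) = √(2.7) = 1.6432

Step 3 — r_{ij} = s_{ij} / (s_i · s_j):
  r[A,A] = 1 (diagonal).
  r[A,B] = 4.65 / (3.2863 · 1.6432) = 4.65 / 5.4 = 0.8611
  r[B,B] = 1 (diagonal).

R is symmetric with unit diagonal. Assembling:

R = [[1, 0.8611],
 [0.8611, 1]]


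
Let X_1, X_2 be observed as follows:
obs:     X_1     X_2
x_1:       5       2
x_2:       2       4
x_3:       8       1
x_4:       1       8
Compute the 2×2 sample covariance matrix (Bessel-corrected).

Step 1 — column means:
  mean(X_1) = (5 + 2 + 8 + 1) / 4 = 16/4 = 4
  mean(X_2) = (2 + 4 + 1 + 8) / 4 = 15/4 = 3.75

Step 2 — sample covariance S[i,j] = (1/(n-1)) · Σ_k (x_{k,i} - mean_i) · (x_{k,j} - mean_j), with n-1 = 3.
  S[X_1,X_1] = ((1)·(1) + (-2)·(-2) + (4)·(4) + (-3)·(-3)) / 3 = 30/3 = 10
  S[X_1,X_2] = ((1)·(-1.75) + (-2)·(0.25) + (4)·(-2.75) + (-3)·(4.25)) / 3 = -26/3 = -8.6667
  S[X_2,X_2] = ((-1.75)·(-1.75) + (0.25)·(0.25) + (-2.75)·(-2.75) + (4.25)·(4.25)) / 3 = 28.75/3 = 9.5833

S is symmetric (S[j,i] = S[i,j]). Assembling:

S = [[10, -8.6667],
 [-8.6667, 9.5833]]


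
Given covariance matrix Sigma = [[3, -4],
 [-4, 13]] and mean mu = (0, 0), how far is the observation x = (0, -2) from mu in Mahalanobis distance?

Step 1 — centre the observation: (x - mu) = (0, -2).

Step 2 — invert Sigma. det(Sigma) = 3·13 - (-4)² = 23.
  Sigma^{-1} = (1/det) · [[d, -b], [-b, a]] = [[0.5652, 0.1739],
 [0.1739, 0.1304]].

Step 3 — form the quadratic (x - mu)^T · Sigma^{-1} · (x - mu):
  Sigma^{-1} · (x - mu) = (-0.3478, -0.2609).
  (x - mu)^T · [Sigma^{-1} · (x - mu)] = (0)·(-0.3478) + (-2)·(-0.2609) = 0.5217.

Step 4 — take square root: d = √(0.5217) ≈ 0.7223.

d(x, mu) = √(0.5217) ≈ 0.7223


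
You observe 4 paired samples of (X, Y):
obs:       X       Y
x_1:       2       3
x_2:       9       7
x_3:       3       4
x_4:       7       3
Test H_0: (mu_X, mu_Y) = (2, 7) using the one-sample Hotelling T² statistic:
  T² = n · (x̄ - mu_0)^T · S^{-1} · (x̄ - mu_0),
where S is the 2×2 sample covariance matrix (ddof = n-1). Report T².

Step 1 — sample mean vector:
  mean(X) = (2 + 9 + 3 + 7) / 4 = 21/4 = 5.25
  mean(Y) = (3 + 7 + 4 + 3) / 4 = 17/4 = 4.25
  x̄ = (5.25, 4.25),  deviation x̄ - mu_0 = (5.25, 4.25) - (2, 7) = (3.25, -2.75).

Step 2 — sample covariance matrix, S[i,j] = (1/(n-1)) · Σ_k (x_{k,i} - mean_i) · (x_{k,j} - mean_j), divisor n-1 = 3:
  S[X,X] = ((-3.25)·(-3.25) + (3.75)·(3.75) + (-2.25)·(-2.25) + (1.75)·(1.75)) / 3 = 32.75/3 = 10.9167
  S[X,Y] = ((-3.25)·(-1.25) + (3.75)·(2.75) + (-2.25)·(-0.25) + (1.75)·(-1.25)) / 3 = 12.75/3 = 4.25
  S[Y,Y] = ((-1.25)·(-1.25) + (2.75)·(2.75) + (-0.25)·(-0.25) + (-1.25)·(-1.25)) / 3 = 10.75/3 = 3.5833
  S = [[10.9167, 4.25],
 [4.25, 3.5833]].

Step 3 — invert S. det(S) = 10.9167·3.5833 - (4.25)² = 21.0556.
  S^{-1} = (1/det) · [[d, -b], [-b, a]] = [[0.1702, -0.2018],
 [-0.2018, 0.5185]].

Step 4 — quadratic form (x̄ - mu_0)^T · S^{-1} · (x̄ - mu_0):
  S^{-1} · (x̄ - mu_0) = (1.1082, -2.0818),
  (x̄ - mu_0)^T · [...] = (3.25)·(1.1082) + (-2.75)·(-2.0818) = 9.3265.

Step 5 — scale by n: T² = 4 · 9.3265 = 37.3061.

T² ≈ 37.3061


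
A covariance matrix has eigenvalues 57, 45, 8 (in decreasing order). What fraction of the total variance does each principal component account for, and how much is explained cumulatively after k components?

Step 1 — total variance = trace(Sigma) = Σ λ_i = 57 + 45 + 8 = 110.

Step 2 — fraction explained by component i = λ_i / Σ λ:
  PC1: 57/110 = 0.5182
  PC2: 45/110 = 0.4091
  PC3: 8/110 = 0.0727

Step 3 — cumulative fraction after k components = (λ_1 + ... + λ_k) / Σ λ:
  k = 1: 57/110 = 0.5182
  k = 2: (57 + 45)/110 = 102/110 = 0.9273
  k = 3: (57 + 45 + 8)/110 = 110/110 = 1

Summary (fraction, with percent):

explained: PC1 0.5182 (51.82%), PC2 0.4091 (40.91%), PC3 0.0727 (7.27%);  cumulative: 0.5182, 0.9273, 1


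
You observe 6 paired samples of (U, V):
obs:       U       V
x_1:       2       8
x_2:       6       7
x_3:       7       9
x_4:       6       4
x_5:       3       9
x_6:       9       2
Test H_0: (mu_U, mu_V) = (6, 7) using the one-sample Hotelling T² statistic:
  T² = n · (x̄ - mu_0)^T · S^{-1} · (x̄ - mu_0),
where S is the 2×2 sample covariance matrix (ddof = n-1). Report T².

Step 1 — sample mean vector:
  mean(U) = (2 + 6 + 7 + 6 + 3 + 9) / 6 = 33/6 = 5.5
  mean(V) = (8 + 7 + 9 + 4 + 9 + 2) / 6 = 39/6 = 6.5
  x̄ = (5.5, 6.5),  deviation x̄ - mu_0 = (5.5, 6.5) - (6, 7) = (-0.5, -0.5).

Step 2 — sample covariance matrix, S[i,j] = (1/(n-1)) · Σ_k (x_{k,i} - mean_i) · (x_{k,j} - mean_j), divisor n-1 = 5:
  S[U,U] = ((-3.5)·(-3.5) + (0.5)·(0.5) + (1.5)·(1.5) + (0.5)·(0.5) + (-2.5)·(-2.5) + (3.5)·(3.5)) / 5 = 33.5/5 = 6.7
  S[U,V] = ((-3.5)·(1.5) + (0.5)·(0.5) + (1.5)·(2.5) + (0.5)·(-2.5) + (-2.5)·(2.5) + (3.5)·(-4.5)) / 5 = -24.5/5 = -4.9
  S[V,V] = ((1.5)·(1.5) + (0.5)·(0.5) + (2.5)·(2.5) + (-2.5)·(-2.5) + (2.5)·(2.5) + (-4.5)·(-4.5)) / 5 = 41.5/5 = 8.3
  S = [[6.7, -4.9],
 [-4.9, 8.3]].

Step 3 — invert S. det(S) = 6.7·8.3 - (-4.9)² = 31.6.
  S^{-1} = (1/det) · [[d, -b], [-b, a]] = [[0.2627, 0.1551],
 [0.1551, 0.212]].

Step 4 — quadratic form (x̄ - mu_0)^T · S^{-1} · (x̄ - mu_0):
  S^{-1} · (x̄ - mu_0) = (-0.2089, -0.1835),
  (x̄ - mu_0)^T · [...] = (-0.5)·(-0.2089) + (-0.5)·(-0.1835) = 0.1962.

Step 5 — scale by n: T² = 6 · 0.1962 = 1.1772.

T² ≈ 1.1772


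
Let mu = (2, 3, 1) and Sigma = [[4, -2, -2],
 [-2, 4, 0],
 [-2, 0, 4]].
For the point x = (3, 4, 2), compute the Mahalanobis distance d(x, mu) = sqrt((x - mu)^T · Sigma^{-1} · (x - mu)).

Step 1 — centre the observation: (x - mu) = (1, 1, 1).

Step 2 — invert Sigma (cofactor / det for 3×3, or solve directly):
  Sigma^{-1} = [[0.5, 0.25, 0.25],
 [0.25, 0.375, 0.125],
 [0.25, 0.125, 0.375]].

Step 3 — form the quadratic (x - mu)^T · Sigma^{-1} · (x - mu):
  Sigma^{-1} · (x - mu) = (1, 0.75, 0.75).
  (x - mu)^T · [Sigma^{-1} · (x - mu)] = (1)·(1) + (1)·(0.75) + (1)·(0.75) = 2.5.

Step 4 — take square root: d = √(2.5) ≈ 1.5811.

d(x, mu) = √(2.5) ≈ 1.5811


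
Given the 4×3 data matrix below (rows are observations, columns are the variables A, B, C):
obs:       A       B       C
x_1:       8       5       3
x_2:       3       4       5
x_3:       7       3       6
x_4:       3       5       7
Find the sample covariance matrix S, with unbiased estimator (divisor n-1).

Step 1 — column means:
  mean(A) = (8 + 3 + 7 + 3) / 4 = 21/4 = 5.25
  mean(B) = (5 + 4 + 3 + 5) / 4 = 17/4 = 4.25
  mean(C) = (3 + 5 + 6 + 7) / 4 = 21/4 = 5.25

Step 2 — sample covariance S[i,j] = (1/(n-1)) · Σ_k (x_{k,i} - mean_i) · (x_{k,j} - mean_j), with n-1 = 3.
  S[A,A] = ((2.75)·(2.75) + (-2.25)·(-2.25) + (1.75)·(1.75) + (-2.25)·(-2.25)) / 3 = 20.75/3 = 6.9167
  S[A,B] = ((2.75)·(0.75) + (-2.25)·(-0.25) + (1.75)·(-1.25) + (-2.25)·(0.75)) / 3 = -1.25/3 = -0.4167
  S[A,C] = ((2.75)·(-2.25) + (-2.25)·(-0.25) + (1.75)·(0.75) + (-2.25)·(1.75)) / 3 = -8.25/3 = -2.75
  S[B,B] = ((0.75)·(0.75) + (-0.25)·(-0.25) + (-1.25)·(-1.25) + (0.75)·(0.75)) / 3 = 2.75/3 = 0.9167
  S[B,C] = ((0.75)·(-2.25) + (-0.25)·(-0.25) + (-1.25)·(0.75) + (0.75)·(1.75)) / 3 = -1.25/3 = -0.4167
  S[C,C] = ((-2.25)·(-2.25) + (-0.25)·(-0.25) + (0.75)·(0.75) + (1.75)·(1.75)) / 3 = 8.75/3 = 2.9167

S is symmetric (S[j,i] = S[i,j]). Assembling:

S = [[6.9167, -0.4167, -2.75],
 [-0.4167, 0.9167, -0.4167],
 [-2.75, -0.4167, 2.9167]]


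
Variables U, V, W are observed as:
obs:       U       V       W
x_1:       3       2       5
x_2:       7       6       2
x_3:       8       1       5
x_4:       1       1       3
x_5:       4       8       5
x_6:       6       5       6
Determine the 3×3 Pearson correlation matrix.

Step 1 — column means:
  mean(U) = (3 + 7 + 8 + 1 + 4 + 6) / 6 = 29/6 = 4.8333
  mean(V) = (2 + 6 + 1 + 1 + 8 + 5) / 6 = 23/6 = 3.8333
  mean(W) = (5 + 2 + 5 + 3 + 5 + 6) / 6 = 26/6 = 4.3333

Step 2 — sample variances and covariances s[i,j] = (1/(n-1)) · Σ_k (x_{k,i} - mean_i) · (x_{k,j} - mean_j), with n-1 = 5:
  s[U,U] = ((-1.8333)·(-1.8333) + (2.1667)·(2.1667) + (3.1667)·(3.1667) + (-3.8333)·(-3.8333) + (-0.8333)·(-0.8333) + (1.1667)·(1.1667)) / 5 = 34.8333/5 = 6.9667
  s[U,V] = ((-1.8333)·(-1.8333) + (2.1667)·(2.1667) + (3.1667)·(-2.8333) + (-3.8333)·(-2.8333) + (-0.8333)·(4.1667) + (1.1667)·(1.1667)) / 5 = 7.8333/5 = 1.5667
  s[U,W] = ((-1.8333)·(0.6667) + (2.1667)·(-2.3333) + (3.1667)·(0.6667) + (-3.8333)·(-1.3333) + (-0.8333)·(0.6667) + (1.1667)·(1.6667)) / 5 = 2.3333/5 = 0.4667
  s[V,V] = ((-1.8333)·(-1.8333) + (2.1667)·(2.1667) + (-2.8333)·(-2.8333) + (-2.8333)·(-2.8333) + (4.1667)·(4.1667) + (1.1667)·(1.1667)) / 5 = 42.8333/5 = 8.5667
  s[V,W] = ((-1.8333)·(0.6667) + (2.1667)·(-2.3333) + (-2.8333)·(0.6667) + (-2.8333)·(-1.3333) + (4.1667)·(0.6667) + (1.1667)·(1.6667)) / 5 = 0.3333/5 = 0.0667
  s[W,W] = ((0.6667)·(0.6667) + (-2.3333)·(-2.3333) + (0.6667)·(0.6667) + (-1.3333)·(-1.3333) + (0.6667)·(0.6667) + (1.6667)·(1.6667)) / 5 = 11.3333/5 = 2.2667
  Sample standard deviations s_i = √(s[i,i]):
  s(U) = √(6.9667) = 2.6394
  s(V) = √(8.5667) = 2.9269
  s(W) = √(2.2667) = 1.5055

Step 3 — r_{ij} = s_{ij} / (s_i · s_j):
  r[U,U] = 1 (diagonal).
  r[U,V] = 1.5667 / (2.6394 · 2.9269) = 1.5667 / 7.7254 = 0.2028
  r[U,W] = 0.4667 / (2.6394 · 1.5055) = 0.4667 / 3.9738 = 0.1174
  r[V,V] = 1 (diagonal).
  r[V,W] = 0.0667 / (2.9269 · 1.5055) = 0.0667 / 4.4066 = 0.0151
  r[W,W] = 1 (diagonal).

R is symmetric with unit diagonal. Assembling:

R = [[1, 0.2028, 0.1174],
 [0.2028, 1, 0.0151],
 [0.1174, 0.0151, 1]]


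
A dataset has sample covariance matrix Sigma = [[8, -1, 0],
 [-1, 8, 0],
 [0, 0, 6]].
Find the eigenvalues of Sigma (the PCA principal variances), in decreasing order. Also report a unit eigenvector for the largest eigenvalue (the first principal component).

Step 1 — characteristic polynomial p(λ) = det(λI - Sigma) = λ³ - tr·λ² + c_1·λ - det, where tr = trace, c_1 = sum of the principal 2×2 minors, det = det(Sigma):
  tr = 8 + 8 + 6 = 22,
  c_1 = (8·8 - (-1)²) + (8·6 - (0)²) + (8·6 - (0)²) = 63 + 48 + 48 = 159,
  det = 8·(8·6 - (0)²) - (-1)·((-1)·6 - (0)·(0)) + (0)·((-1)·(0) - 8·(0)) = 8·(48) - (-1)·(-6) + (0)·(0) = 378.
  So p(λ) = λ³ - 22λ² + 159λ - 378.
Step 2 — look for an integer root (rational root theorem: any rational root is an integer divisor of 378). Testing λ = 6:
  p(6) = 216 - 792 + 954 - 378 = 0  ✓
  Dividing out (λ - 6): p(λ) = (λ - 6)(λ² - 16λ + 63).
Step 3 — remaining eigenvalues from the quadratic λ² - 16λ + 63 = 0:
  Δ = 16² - 4·63 = 256 - 252 = 4,  λ = (16 ± √4)/2 = (16 ± 2)/2 = 9 or 7.
  Sorted: λ_1 = 9,  λ_2 = 7,  λ_3 = 6  (check: sum = 22 = tr ✓).

Step 4 — unit eigenvector for λ_1 = 9: v spans the null space of (Sigma - λ_1 I), whose rows are
  r_1 = (-1, -1, 0),  r_2 = (-1, -1, 0),  r_3 = (0, 0, -3).
  v is orthogonal to every row, so take v ∝ r_1 × r_3 = ((-1)·(-3) - (0)·(0), (0)·(0) - (-1)·(-3), (-1)·(0) - (-1)·(0)) = (3, -3, 0).
  Rescale (divide by 3): u = (1, -1, 0).
  ||u|| = √((1)² + (-1)² + (0)²) = √(2) ≈ 1.4142,  v_1 = u/||u|| ≈ (0.7071, -0.7071, 0) (||v_1|| = 1).

λ_1 = 9,  λ_2 = 7,  λ_3 = 6;  v_1 ≈ (0.7071, -0.7071, 0)


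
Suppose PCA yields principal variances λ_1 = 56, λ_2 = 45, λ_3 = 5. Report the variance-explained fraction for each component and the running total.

Step 1 — total variance = trace(Sigma) = Σ λ_i = 56 + 45 + 5 = 106.

Step 2 — fraction explained by component i = λ_i / Σ λ:
  PC1: 56/106 = 0.5283
  PC2: 45/106 = 0.4245
  PC3: 5/106 = 0.0472

Step 3 — cumulative fraction after k components = (λ_1 + ... + λ_k) / Σ λ:
  k = 1: 56/106 = 0.5283
  k = 2: (56 + 45)/106 = 101/106 = 0.9528
  k = 3: (56 + 45 + 5)/106 = 106/106 = 1

Summary (fraction, with percent):

explained: PC1 0.5283 (52.83%), PC2 0.4245 (42.45%), PC3 0.0472 (4.72%);  cumulative: 0.5283, 0.9528, 1


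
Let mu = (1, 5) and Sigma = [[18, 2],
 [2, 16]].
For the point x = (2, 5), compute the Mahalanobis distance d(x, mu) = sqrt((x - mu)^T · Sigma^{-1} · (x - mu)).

Step 1 — centre the observation: (x - mu) = (1, 0).

Step 2 — invert Sigma. det(Sigma) = 18·16 - (2)² = 284.
  Sigma^{-1} = (1/det) · [[d, -b], [-b, a]] = [[0.0563, -0.007],
 [-0.007, 0.0634]].

Step 3 — form the quadratic (x - mu)^T · Sigma^{-1} · (x - mu):
  Sigma^{-1} · (x - mu) = (0.0563, -0.007).
  (x - mu)^T · [Sigma^{-1} · (x - mu)] = (1)·(0.0563) + (0)·(-0.007) = 0.0563.

Step 4 — take square root: d = √(0.0563) ≈ 0.2374.

d(x, mu) = √(0.0563) ≈ 0.2374


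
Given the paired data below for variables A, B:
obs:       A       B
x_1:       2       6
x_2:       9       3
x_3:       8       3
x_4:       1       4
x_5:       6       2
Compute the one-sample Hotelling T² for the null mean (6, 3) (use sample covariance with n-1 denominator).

Step 1 — sample mean vector:
  mean(A) = (2 + 9 + 8 + 1 + 6) / 5 = 26/5 = 5.2
  mean(B) = (6 + 3 + 3 + 4 + 2) / 5 = 18/5 = 3.6
  x̄ = (5.2, 3.6),  deviation x̄ - mu_0 = (5.2, 3.6) - (6, 3) = (-0.8, 0.6).

Step 2 — sample covariance matrix, S[i,j] = (1/(n-1)) · Σ_k (x_{k,i} - mean_i) · (x_{k,j} - mean_j), divisor n-1 = 4:
  S[A,A] = ((-3.2)·(-3.2) + (3.8)·(3.8) + (2.8)·(2.8) + (-4.2)·(-4.2) + (0.8)·(0.8)) / 4 = 50.8/4 = 12.7
  S[A,B] = ((-3.2)·(2.4) + (3.8)·(-0.6) + (2.8)·(-0.6) + (-4.2)·(0.4) + (0.8)·(-1.6)) / 4 = -14.6/4 = -3.65
  S[B,B] = ((2.4)·(2.4) + (-0.6)·(-0.6) + (-0.6)·(-0.6) + (0.4)·(0.4) + (-1.6)·(-1.6)) / 4 = 9.2/4 = 2.3
  S = [[12.7, -3.65],
 [-3.65, 2.3]].

Step 3 — invert S. det(S) = 12.7·2.3 - (-3.65)² = 15.8875.
  S^{-1} = (1/det) · [[d, -b], [-b, a]] = [[0.1448, 0.2297],
 [0.2297, 0.7994]].

Step 4 — quadratic form (x̄ - mu_0)^T · S^{-1} · (x̄ - mu_0):
  S^{-1} · (x̄ - mu_0) = (0.022, 0.2958),
  (x̄ - mu_0)^T · [...] = (-0.8)·(0.022) + (0.6)·(0.2958) = 0.1599.

Step 5 — scale by n: T² = 5 · 0.1599 = 0.7994.

T² ≈ 0.7994


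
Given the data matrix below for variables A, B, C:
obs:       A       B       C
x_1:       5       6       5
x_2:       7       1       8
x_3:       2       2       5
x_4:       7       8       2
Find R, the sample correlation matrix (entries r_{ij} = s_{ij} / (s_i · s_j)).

Step 1 — column means:
  mean(A) = (5 + 7 + 2 + 7) / 4 = 21/4 = 5.25
  mean(B) = (6 + 1 + 2 + 8) / 4 = 17/4 = 4.25
  mean(C) = (5 + 8 + 5 + 2) / 4 = 20/4 = 5

Step 2 — sample variances and covariances s[i,j] = (1/(n-1)) · Σ_k (x_{k,i} - mean_i) · (x_{k,j} - mean_j), with n-1 = 3:
  s[A,A] = ((-0.25)·(-0.25) + (1.75)·(1.75) + (-3.25)·(-3.25) + (1.75)·(1.75)) / 3 = 16.75/3 = 5.5833
  s[A,B] = ((-0.25)·(1.75) + (1.75)·(-3.25) + (-3.25)·(-2.25) + (1.75)·(3.75)) / 3 = 7.75/3 = 2.5833
  s[A,C] = ((-0.25)·(0) + (1.75)·(3) + (-3.25)·(0) + (1.75)·(-3)) / 3 = 0/3 = 0
  s[B,B] = ((1.75)·(1.75) + (-3.25)·(-3.25) + (-2.25)·(-2.25) + (3.75)·(3.75)) / 3 = 32.75/3 = 10.9167
  s[B,C] = ((1.75)·(0) + (-3.25)·(3) + (-2.25)·(0) + (3.75)·(-3)) / 3 = -21/3 = -7
  s[C,C] = ((0)·(0) + (3)·(3) + (0)·(0) + (-3)·(-3)) / 3 = 18/3 = 6
  Sample standard deviations s_i = √(s[i,i]):
  s(A) = √(5.5833) = 2.3629
  s(B) = √(10.9167) = 3.304
  s(C) = √(6) = 2.4495

Step 3 — r_{ij} = s_{ij} / (s_i · s_j):
  r[A,A] = 1 (diagonal).
  r[A,B] = 2.5833 / (2.3629 · 3.304) = 2.5833 / 7.8071 = 0.3309
  r[A,C] = 0 / (2.3629 · 2.4495) = 0 / 5.7879 = 0
  r[B,B] = 1 (diagonal).
  r[B,C] = -7 / (3.304 · 2.4495) = -7 / 8.0932 = -0.8649
  r[C,C] = 1 (diagonal).

R is symmetric with unit diagonal. Assembling:

R = [[1, 0.3309, 0],
 [0.3309, 1, -0.8649],
 [0, -0.8649, 1]]


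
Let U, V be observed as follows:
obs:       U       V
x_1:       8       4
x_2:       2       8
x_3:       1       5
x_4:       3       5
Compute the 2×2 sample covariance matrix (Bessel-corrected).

Step 1 — column means:
  mean(U) = (8 + 2 + 1 + 3) / 4 = 14/4 = 3.5
  mean(V) = (4 + 8 + 5 + 5) / 4 = 22/4 = 5.5

Step 2 — sample covariance S[i,j] = (1/(n-1)) · Σ_k (x_{k,i} - mean_i) · (x_{k,j} - mean_j), with n-1 = 3.
  S[U,U] = ((4.5)·(4.5) + (-1.5)·(-1.5) + (-2.5)·(-2.5) + (-0.5)·(-0.5)) / 3 = 29/3 = 9.6667
  S[U,V] = ((4.5)·(-1.5) + (-1.5)·(2.5) + (-2.5)·(-0.5) + (-0.5)·(-0.5)) / 3 = -9/3 = -3
  S[V,V] = ((-1.5)·(-1.5) + (2.5)·(2.5) + (-0.5)·(-0.5) + (-0.5)·(-0.5)) / 3 = 9/3 = 3

S is symmetric (S[j,i] = S[i,j]). Assembling:

S = [[9.6667, -3],
 [-3, 3]]
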